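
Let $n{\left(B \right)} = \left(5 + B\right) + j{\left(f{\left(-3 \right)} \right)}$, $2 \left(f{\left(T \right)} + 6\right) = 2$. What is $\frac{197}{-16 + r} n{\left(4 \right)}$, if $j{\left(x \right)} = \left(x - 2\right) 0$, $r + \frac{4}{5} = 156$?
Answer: $\frac{2955}{232} \approx 12.737$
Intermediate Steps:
$r = \frac{776}{5}$ ($r = - \frac{4}{5} + 156 = \frac{776}{5} \approx 155.2$)
$f{\left(T \right)} = -5$ ($f{\left(T \right)} = -6 + \frac{1}{2} \cdot 2 = -6 + 1 = -5$)
$j{\left(x \right)} = 0$ ($j{\left(x \right)} = \left(-2 + x\right) 0 = 0$)
$n{\left(B \right)} = 5 + B$ ($n{\left(B \right)} = \left(5 + B\right) + 0 = 5 + B$)
$\frac{197}{-16 + r} n{\left(4 \right)} = \frac{197}{-16 + \frac{776}{5}} \left(5 + 4\right) = \frac{197}{\frac{696}{5}} \cdot 9 = 197 \cdot \frac{5}{696} \cdot 9 = \frac{985}{696} \cdot 9 = \frac{2955}{232}$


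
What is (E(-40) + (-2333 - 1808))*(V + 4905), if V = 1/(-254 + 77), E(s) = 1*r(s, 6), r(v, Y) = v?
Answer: -3629877304/177 ≈ -2.0508e+7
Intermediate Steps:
E(s) = s (E(s) = 1*s = s)
V = -1/177 (V = 1/(-177) = -1/177 ≈ -0.0056497)
(E(-40) + (-2333 - 1808))*(V + 4905) = (-40 + (-2333 - 1808))*(-1/177 + 4905) = (-40 - 4141)*(868184/177) = -4181*868184/177 = -3629877304/177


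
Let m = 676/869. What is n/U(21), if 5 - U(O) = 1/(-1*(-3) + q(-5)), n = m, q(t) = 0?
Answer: 1014/6083 ≈ 0.16669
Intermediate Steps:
m = 676/869 (m = 676*(1/869) = 676/869 ≈ 0.77791)
n = 676/869 ≈ 0.77791
U(O) = 14/3 (U(O) = 5 - 1/(-1*(-3) + 0) = 5 - 1/(3 + 0) = 5 - 1/3 = 5 - 1*⅓ = 5 - ⅓ = 14/3)
n/U(21) = 676/(869*(14/3)) = (676/869)*(3/14) = 1014/6083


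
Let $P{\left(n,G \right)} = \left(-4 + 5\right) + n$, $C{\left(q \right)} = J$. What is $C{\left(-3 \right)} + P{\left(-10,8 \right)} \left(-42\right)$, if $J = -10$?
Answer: $368$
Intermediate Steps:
$C{\left(q \right)} = -10$
$P{\left(n,G \right)} = 1 + n$
$C{\left(-3 \right)} + P{\left(-10,8 \right)} \left(-42\right) = -10 + \left(1 - 10\right) \left(-42\right) = -10 - -378 = -10 + 378 = 368$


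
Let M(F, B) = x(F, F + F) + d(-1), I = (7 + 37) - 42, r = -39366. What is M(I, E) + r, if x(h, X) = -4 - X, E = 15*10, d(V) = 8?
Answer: -39366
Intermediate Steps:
E = 150
I = 2 (I = 44 - 42 = 2)
M(F, B) = 4 - 2*F (M(F, B) = (-4 - (F + F)) + 8 = (-4 - 2*F) + 8 = 4 - 2*F)
M(I, E) + r = (4 - 2*2) - 39366 = (4 - 4) - 39366 = 0 - 39366 = -39366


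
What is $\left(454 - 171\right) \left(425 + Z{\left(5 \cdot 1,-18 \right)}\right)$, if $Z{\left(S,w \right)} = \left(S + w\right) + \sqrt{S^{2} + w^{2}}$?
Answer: $116596 + 283 \sqrt{349} \approx 1.2188 \cdot 10^{5}$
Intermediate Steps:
$Z{\left(S,w \right)} = S + w + \sqrt{S^{2} + w^{2}}$
$\left(454 - 171\right) \left(425 + Z{\left(5 \cdot 1,-18 \right)}\right) = \left(454 - 171\right) \left(425 + \left(5 \cdot 1 - 18 + \sqrt{\left(5 \cdot 1\right)^{2} + \left(-18\right)^{2}}\right)\right) = 283 \left(425 + \left(5 - 18 + \sqrt{5^{2} + 324}\right)\right) = 283 \left(425 + \left(5 - 18 + \sqrt{25 + 324}\right)\right) = 283 \left(425 + \left(5 - 18 + \sqrt{349}\right)\right) = 283 \left(425 - \left(13 - \sqrt{349}\right)\right) = 283 \left(412 + \sqrt{349}\right) = 116596 + 283 \sqrt{349}$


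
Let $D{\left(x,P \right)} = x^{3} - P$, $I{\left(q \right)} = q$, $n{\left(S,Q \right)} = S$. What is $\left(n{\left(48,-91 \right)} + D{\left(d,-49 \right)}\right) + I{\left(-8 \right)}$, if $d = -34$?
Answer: $-39215$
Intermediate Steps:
$\left(n{\left(48,-91 \right)} + D{\left(d,-49 \right)}\right) + I{\left(-8 \right)} = \left(48 + \left(\left(-34\right)^{3} - -49\right)\right) - 8 = \left(48 + \left(-39304 + 49\right)\right) - 8 = \left(48 - 39255\right) - 8 = -39207 - 8 = -39215$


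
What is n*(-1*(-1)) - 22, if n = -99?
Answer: -121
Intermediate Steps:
n*(-1*(-1)) - 22 = -(-99)*(-1) - 22 = -99*1 - 22 = -99 - 22 = -121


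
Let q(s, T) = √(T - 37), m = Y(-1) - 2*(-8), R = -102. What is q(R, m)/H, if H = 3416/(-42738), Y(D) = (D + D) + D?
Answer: -21369*I*√6/854 ≈ -61.292*I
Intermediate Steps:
Y(D) = 3*D (Y(D) = 2*D + D = 3*D)
m = 13 (m = 3*(-1) - 2*(-8) = -3 + 16 = 13)
q(s, T) = √(-37 + T)
H = -1708/21369 (H = 3416*(-1/42738) = -1708/21369 ≈ -0.079929)
q(R, m)/H = √(-37 + 13)/(-1708/21369) = √(-24)*(-21369/1708) = (2*I*√6)*(-21369/1708) = -21369*I*√6/854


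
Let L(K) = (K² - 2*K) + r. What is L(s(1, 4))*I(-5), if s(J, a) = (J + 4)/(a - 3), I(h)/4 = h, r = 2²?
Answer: -380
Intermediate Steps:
r = 4
I(h) = 4*h
s(J, a) = (4 + J)/(-3 + a)
L(K) = 4 + K² - 2*K (L(K) = (K² - 2*K) + 4 = 4 + K² - 2*K)
L(s(1, 4))*I(-5) = (4 + ((4 + 1)/(-3 + 4))² - 2*(4 + 1)/(-3 + 4))*(4*(-5)) = (4 + (5/1)² - 2*5/1)*(-20) = (4 + (1*5)² - 2*5)*(-20) = (4 + 5² - 2*5)*(-20) = (4 + 25 - 10)*(-20) = 19*(-20) = -380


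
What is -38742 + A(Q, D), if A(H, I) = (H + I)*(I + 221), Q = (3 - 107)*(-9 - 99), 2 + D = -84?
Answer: 1465968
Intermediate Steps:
D = -86 (D = -2 - 84 = -86)
Q = 11232 (Q = -104*(-108) = 11232)
A(H, I) = (221 + I)*(H + I) (A(H, I) = (H + I)*(221 + I) = (221 + I)*(H + I))
-38742 + A(Q, D) = -38742 + ((-86)² + 221*11232 + 221*(-86) + 11232*(-86)) = -38742 + (7396 + 2482272 - 19006 - 965952) = -38742 + 1504710 = 1465968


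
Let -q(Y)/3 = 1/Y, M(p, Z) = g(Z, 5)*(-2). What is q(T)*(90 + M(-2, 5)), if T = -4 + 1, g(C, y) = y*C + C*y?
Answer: -10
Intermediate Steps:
g(C, y) = 2*C*y (g(C, y) = C*y + C*y = 2*C*y)
M(p, Z) = -20*Z (M(p, Z) = (2*Z*5)*(-2) = (10*Z)*(-2) = -20*Z)
T = -3
q(Y) = -3/Y
q(T)*(90 + M(-2, 5)) = (-3/(-3))*(90 - 20*5) = (-3*(-1/3))*(90 - 100) = 1*(-10) = -10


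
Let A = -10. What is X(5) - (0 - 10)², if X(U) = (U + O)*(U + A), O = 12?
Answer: -185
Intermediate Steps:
X(U) = (-10 + U)*(12 + U) (X(U) = (U + 12)*(U - 10) = (12 + U)*(-10 + U) = (-10 + U)*(12 + U))
X(5) - (0 - 10)² = (-120 + 5² + 2*5) - (0 - 10)² = (-120 + 25 + 10) - 1*(-10)² = -85 - 1*100 = -85 - 100 = -185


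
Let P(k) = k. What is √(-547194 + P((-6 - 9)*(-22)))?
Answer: 4*I*√34179 ≈ 739.5*I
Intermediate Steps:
√(-547194 + P((-6 - 9)*(-22))) = √(-547194 + (-6 - 9)*(-22)) = √(-547194 - 15*(-22)) = √(-547194 + 330) = √(-546864) = 4*I*√34179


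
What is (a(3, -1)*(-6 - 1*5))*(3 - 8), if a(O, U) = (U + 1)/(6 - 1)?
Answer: 0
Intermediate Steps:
a(O, U) = ⅕ + U/5 (a(O, U) = (1 + U)/5 = (1 + U)*(⅕) = ⅕ + U/5)
(a(3, -1)*(-6 - 1*5))*(3 - 8) = ((⅕ + (⅕)*(-1))*(-6 - 1*5))*(3 - 8) = ((⅕ - ⅕)*(-6 - 5))*(-5) = (0*(-11))*(-5) = 0*(-5) = 0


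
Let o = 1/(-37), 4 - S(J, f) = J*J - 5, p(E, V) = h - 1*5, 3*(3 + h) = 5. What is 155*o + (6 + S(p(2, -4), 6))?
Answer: -9757/333 ≈ -29.300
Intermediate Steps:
h = -4/3 (h = -3 + (⅓)*5 = -3 + 5/3 = -4/3 ≈ -1.3333)
p(E, V) = -19/3 (p(E, V) = -4/3 - 1*5 = -4/3 - 5 = -19/3)
S(J, f) = 9 - J² (S(J, f) = 4 - (J*J - 5) = 4 - (J² - 5) = 4 - (-5 + J²) = 4 + (5 - J²) = 9 - J²)
o = -1/37 ≈ -0.027027
155*o + (6 + S(p(2, -4), 6)) = 155*(-1/37) + (6 + (9 - (-19/3)²)) = -155/37 + (6 + (9 - 1*361/9)) = -155/37 + (6 + (9 - 361/9)) = -155/37 + (6 - 280/9) = -155/37 - 226/9 = -9757/333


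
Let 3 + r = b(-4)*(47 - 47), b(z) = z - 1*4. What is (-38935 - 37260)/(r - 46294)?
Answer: 76195/46297 ≈ 1.6458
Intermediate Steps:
b(z) = -4 + z (b(z) = z - 4 = -4 + z)
r = -3 (r = -3 + (-4 - 4)*(47 - 47) = -3 - 8*0 = -3 + 0 = -3)
(-38935 - 37260)/(r - 46294) = (-38935 - 37260)/(-3 - 46294) = -76195/(-46297) = -76195*(-1/46297) = 76195/46297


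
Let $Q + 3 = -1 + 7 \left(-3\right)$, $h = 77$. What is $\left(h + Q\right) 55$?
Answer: $2860$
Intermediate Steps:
$Q = -25$ ($Q = -3 + \left(-1 + 7 \left(-3\right)\right) = -3 - 22 = -25$)
$\left(h + Q\right) 55 = \left(77 - 25\right) 55 = 52 \cdot 55 = 2860$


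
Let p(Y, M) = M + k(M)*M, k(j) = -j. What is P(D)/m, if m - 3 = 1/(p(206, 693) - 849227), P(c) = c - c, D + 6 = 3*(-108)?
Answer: 0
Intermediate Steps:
D = -330 (D = -6 + 3*(-108) = -6 - 324 = -330)
p(Y, M) = M - M² (p(Y, M) = M + (-M)*M = M - M²)
P(c) = 0
m = 3986348/1328783 (m = 3 + 1/(693*(1 - 1*693) - 849227) = 3 + 1/(693*(1 - 693) - 849227) = 3 + 1/(693*(-692) - 849227) = 3 + 1/(-479556 - 849227) = 3 + 1/(-1328783) = 3 - 1/1328783 = 3986348/1328783 ≈ 3.0000)
P(D)/m = 0/(3986348/1328783) = 0*(1328783/3986348) = 0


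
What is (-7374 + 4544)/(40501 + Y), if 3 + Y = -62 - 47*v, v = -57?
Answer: -566/8623 ≈ -0.065638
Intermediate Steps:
Y = 2614 (Y = -3 + (-62 - 47*(-57)) = -3 + (-62 + 2679) = -3 + 2617 = 2614)
(-7374 + 4544)/(40501 + Y) = (-7374 + 4544)/(40501 + 2614) = -2830/43115 = -2830*1/43115 = -566/8623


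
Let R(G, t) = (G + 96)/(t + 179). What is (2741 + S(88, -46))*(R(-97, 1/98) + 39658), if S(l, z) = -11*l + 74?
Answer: 1284995202012/17543 ≈ 7.3248e+7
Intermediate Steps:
S(l, z) = 74 - 11*l
R(G, t) = (96 + G)/(179 + t)
(2741 + S(88, -46))*(R(-97, 1/98) + 39658) = (2741 + (74 - 11*88))*((96 - 97)/(179 + 1/98) + 39658) = (2741 + (74 - 968))*(-1/(179 + 1/98) + 39658) = (2741 - 894)*(-1/(17543/98) + 39658) = 1847*((98/17543)*(-1) + 39658) = 1847*(-98/17543 + 39658) = 1847*(695720196/17543) = 1284995202012/17543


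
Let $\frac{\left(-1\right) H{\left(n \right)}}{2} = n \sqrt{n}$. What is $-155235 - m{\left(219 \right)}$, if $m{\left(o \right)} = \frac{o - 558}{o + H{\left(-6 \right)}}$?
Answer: $\frac{2 \left(- 310470 \sqrt{6} + 5666021 i\right)}{- 73 i + 4 \sqrt{6}} \approx -1.5523 \cdot 10^{5} - 0.20409 i$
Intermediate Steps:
$H{\left(n \right)} = - 2 n^{\frac{3}{2}}$ ($H{\left(n \right)} = - 2 n \sqrt{n} = - 2 n^{\frac{3}{2}}$)
$m{\left(o \right)} = \frac{-558 + o}{o + 12 i \sqrt{6}}$ ($m{\left(o \right)} = \frac{o - 558}{o - 2 \left(-6\right)^{\frac{3}{2}}} = \frac{-558 + o}{o - 2 \left(- 6 i \sqrt{6}\right)} = \frac{-558 + o}{o + 12 i \sqrt{6}}$)
$-155235 - m{\left(219 \right)} = -155235 - \frac{-558 + 219}{219 + 12 i \sqrt{6}} = -155235 - \frac{1}{219 + 12 i \sqrt{6}} \left(-339\right) = -155235 - - \frac{339}{219 + 12 i \sqrt{6}} = -155235 + \frac{339}{219 + 12 i \sqrt{6}}$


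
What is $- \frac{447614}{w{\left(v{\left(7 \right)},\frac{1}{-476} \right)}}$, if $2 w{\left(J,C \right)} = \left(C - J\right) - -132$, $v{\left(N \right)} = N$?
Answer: $- \frac{426128528}{59499} \approx -7161.9$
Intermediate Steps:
$w{\left(J,C \right)} = 66 + \frac{C}{2} - \frac{J}{2}$ ($w{\left(J,C \right)} = \frac{\left(C - J\right) - -132}{2} = \frac{\left(C - J\right) + 132}{2} = \frac{132 + C - J}{2} = 66 + \frac{C}{2} - \frac{J}{2}$)
$- \frac{447614}{w{\left(v{\left(7 \right)},\frac{1}{-476} \right)}} = - \frac{447614}{66 + \frac{1}{2 \left(-476\right)} - \frac{7}{2}} = - \frac{447614}{66 + \frac{1}{2} \left(- \frac{1}{476}\right) - \frac{7}{2}} = - \frac{447614}{66 - \frac{1}{952} - \frac{7}{2}} = - \frac{447614}{\frac{59499}{952}} = \left(-447614\right) \frac{952}{59499} = - \frac{426128528}{59499}$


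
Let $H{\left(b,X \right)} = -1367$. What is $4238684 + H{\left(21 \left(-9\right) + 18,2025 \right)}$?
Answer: $4237317$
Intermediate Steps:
$4238684 + H{\left(21 \left(-9\right) + 18,2025 \right)} = 4238684 - 1367 = 4237317$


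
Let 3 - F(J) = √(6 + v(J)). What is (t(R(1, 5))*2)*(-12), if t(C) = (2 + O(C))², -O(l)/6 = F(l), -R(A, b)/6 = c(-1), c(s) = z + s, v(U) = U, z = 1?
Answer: -11328 + 4608*√6 ≈ -40.751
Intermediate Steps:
c(s) = 1 + s
R(A, b) = 0 (R(A, b) = -6*(1 - 1) = -6*0 = 0)
F(J) = 3 - √(6 + J)
O(l) = -18 + 6*√(6 + l) (O(l) = -6*(3 - √(6 + l)) = -18 + 6*√(6 + l))
t(C) = (-16 + 6*√(6 + C))² (t(C) = (2 + (-18 + 6*√(6 + C)))² = (-16 + 6*√(6 + C))²)
(t(R(1, 5))*2)*(-12) = ((4*(8 - 3*√(6 + 0))²)*2)*(-12) = ((4*(8 - 3*√6)²)*2)*(-12) = (8*(8 - 3*√6)²)*(-12) = -96*(8 - 3*√6)²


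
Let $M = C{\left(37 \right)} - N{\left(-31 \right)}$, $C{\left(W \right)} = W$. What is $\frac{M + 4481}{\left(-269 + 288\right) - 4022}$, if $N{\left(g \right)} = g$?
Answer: $- \frac{4549}{4003} \approx -1.1364$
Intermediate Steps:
$M = 68$ ($M = 37 - -31 = 37 + 31 = 68$)
$\frac{M + 4481}{\left(-269 + 288\right) - 4022} = \frac{68 + 4481}{\left(-269 + 288\right) - 4022} = \frac{4549}{19 - 4022} = \frac{4549}{-4003} = 4549 \left(- \frac{1}{4003}\right) = - \frac{4549}{4003}$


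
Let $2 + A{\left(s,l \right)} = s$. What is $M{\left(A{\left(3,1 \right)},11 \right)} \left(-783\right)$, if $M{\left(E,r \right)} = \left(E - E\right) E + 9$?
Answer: $-7047$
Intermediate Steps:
$A{\left(s,l \right)} = -2 + s$
$M{\left(E,r \right)} = 9$ ($M{\left(E,r \right)} = 0 E + 9 = 0 + 9 = 9$)
$M{\left(A{\left(3,1 \right)},11 \right)} \left(-783\right) = 9 \left(-783\right) = -7047$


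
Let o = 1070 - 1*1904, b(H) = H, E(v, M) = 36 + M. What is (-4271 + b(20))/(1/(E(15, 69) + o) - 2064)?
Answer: 3098979/1504657 ≈ 2.0596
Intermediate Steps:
o = -834 (o = 1070 - 1904 = -834)
(-4271 + b(20))/(1/(E(15, 69) + o) - 2064) = (-4271 + 20)/(1/((36 + 69) - 834) - 2064) = -4251/(1/(105 - 834) - 2064) = -4251/(1/(-729) - 2064) = -4251/(-1/729 - 2064) = -4251/(-1504657/729) = -4251*(-729/1504657) = 3098979/1504657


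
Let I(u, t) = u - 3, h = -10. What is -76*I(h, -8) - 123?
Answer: 865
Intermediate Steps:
I(u, t) = -3 + u
-76*I(h, -8) - 123 = -76*(-3 - 10) - 123 = -76*(-13) - 123 = 988 - 123 = 865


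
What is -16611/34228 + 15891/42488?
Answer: -40462755/363569816 ≈ -0.11129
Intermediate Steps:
-16611/34228 + 15891/42488 = -40462755/363569816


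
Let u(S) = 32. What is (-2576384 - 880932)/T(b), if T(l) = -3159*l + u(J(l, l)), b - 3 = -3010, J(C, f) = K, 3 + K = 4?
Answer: -181964/499955 ≈ -0.36396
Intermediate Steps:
K = 1 (K = -3 + 4 = 1)
J(C, f) = 1
b = -3007 (b = 3 - 3010 = -3007)
T(l) = 32 - 3159*l (T(l) = -3159*l + 32 = 32 - 3159*l)
(-2576384 - 880932)/T(b) = (-2576384 - 880932)/(32 - 3159*(-3007)) = -3457316/(32 + 9499113) = -3457316/9499145 = -3457316*1/9499145 = -181964/499955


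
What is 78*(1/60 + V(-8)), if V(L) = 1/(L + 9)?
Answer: 793/10 ≈ 79.300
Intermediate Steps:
V(L) = 1/(9 + L)
78*(1/60 + V(-8)) = 78*(1/60 + 1/(9 - 8)) = 78*(1/60 + 1/1) = 78*(1/60 + 1) = 78*(61/60) = 793/10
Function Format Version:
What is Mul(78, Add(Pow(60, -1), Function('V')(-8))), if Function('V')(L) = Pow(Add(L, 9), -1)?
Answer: Rational(793, 10) ≈ 79.300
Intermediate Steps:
Function('V')(L) = Pow(Add(9, L), -1)
Mul(78, Add(Pow(60, -1), Function('V')(-8))) = Mul(78, Add(Pow(60, -1), Pow(Add(9, -8), -1))) = Mul(78, Add(Rational(1, 60), Pow(1, -1))) = Mul(78, Add(Rational(1, 60), 1)) = Mul(78, Rational(61, 60)) = Rational(793, 10)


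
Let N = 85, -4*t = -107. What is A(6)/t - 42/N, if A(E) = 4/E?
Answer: -12802/27285 ≈ -0.46920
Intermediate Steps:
t = 107/4 (t = -1/4*(-107) = 107/4 ≈ 26.750)
A(6)/t - 42/N = (4/6)/(107/4) - 42/85 = (4*(1/6))*(4/107) - 42*1/85 = (2/3)*(4/107) - 42/85 = 8/321 - 42/85 = -12802/27285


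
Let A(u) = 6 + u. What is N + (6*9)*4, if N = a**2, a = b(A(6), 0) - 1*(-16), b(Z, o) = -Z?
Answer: 232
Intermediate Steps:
a = 4 (a = -(6 + 6) - 1*(-16) = -1*12 + 16 = -12 + 16 = 4)
N = 16 (N = 4**2 = 16)
N + (6*9)*4 = 16 + (6*9)*4 = 16 + 54*4 = 16 + 216 = 232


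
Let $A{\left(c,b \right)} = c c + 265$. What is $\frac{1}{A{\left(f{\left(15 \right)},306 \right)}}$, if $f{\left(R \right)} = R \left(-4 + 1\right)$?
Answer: $\frac{1}{2290} \approx 0.00043668$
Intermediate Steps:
$f{\left(R \right)} = - 3 R$ ($f{\left(R \right)} = R \left(-3\right) = - 3 R$)
$A{\left(c,b \right)} = 265 + c^{2}$ ($A{\left(c,b \right)} = c^{2} + 265 = 265 + c^{2}$)
$\frac{1}{A{\left(f{\left(15 \right)},306 \right)}} = \frac{1}{265 + \left(\left(-3\right) 15\right)^{2}} = \frac{1}{265 + \left(-45\right)^{2}} = \frac{1}{265 + 2025} = \frac{1}{2290}$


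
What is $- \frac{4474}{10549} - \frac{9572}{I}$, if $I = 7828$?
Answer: $- \frac{33999375}{20644393} \approx -1.6469$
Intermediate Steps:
$- \frac{4474}{10549} - \frac{9572}{I} = - \frac{4474}{10549} - \frac{9572}{7828} = \left(-4474\right) \frac{1}{10549} - \frac{2393}{1957} = - \frac{4474}{10549} - \frac{2393}{1957} = - \frac{33999375}{20644393}$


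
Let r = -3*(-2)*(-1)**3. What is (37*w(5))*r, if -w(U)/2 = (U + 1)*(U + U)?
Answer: 26640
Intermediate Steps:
w(U) = -4*U*(1 + U) (w(U) = -2*(U + 1)*(U + U) = -2*(1 + U)*2*U = -4*U*(1 + U))
r = -6 (r = 6*(-1) = -6)
(37*w(5))*r = (37*(-4*5*(1 + 5)))*(-6) = (37*(-4*5*6))*(-6) = (37*(-120))*(-6) = -4440*(-6) = 26640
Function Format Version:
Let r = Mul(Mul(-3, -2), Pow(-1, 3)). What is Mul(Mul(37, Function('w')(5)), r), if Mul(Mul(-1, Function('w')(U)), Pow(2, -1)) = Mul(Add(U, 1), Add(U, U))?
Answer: 26640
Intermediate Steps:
Function('w')(U) = Mul(-4, U, Add(1, U)) (Function('w')(U) = Mul(-2, Mul(Add(U, 1), Add(U, U))) = Mul(-2, Mul(Add(1, U), Mul(2, U))) = Mul(-2, Mul(2, U, Add(1, U))) = Mul(-4, U, Add(1, U)))
r = -6 (r = Mul(6, -1) = -6)
Mul(Mul(37, Function('w')(5)), r) = Mul(Mul(37, Mul(-4, 5, Add(1, 5))), -6) = Mul(Mul(37, Mul(-4, 5, 6)), -6) = Mul(Mul(37, -120), -6) = Mul(-4440, -6) = 26640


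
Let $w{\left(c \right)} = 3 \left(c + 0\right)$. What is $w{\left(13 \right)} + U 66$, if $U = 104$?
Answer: $6903$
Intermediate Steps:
$w{\left(c \right)} = 3 c$
$w{\left(13 \right)} + U 66 = 3 \cdot 13 + 104 \cdot 66 = 39 + 6864 = 6903$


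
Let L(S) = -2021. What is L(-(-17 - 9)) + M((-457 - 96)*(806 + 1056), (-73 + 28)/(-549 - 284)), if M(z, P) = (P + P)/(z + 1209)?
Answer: -1731433830251/856721341 ≈ -2021.0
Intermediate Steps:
M(z, P) = 2*P/(1209 + z) (M(z, P) = (2*P)/(1209 + z) = 2*P/(1209 + z))
L(-(-17 - 9)) + M((-457 - 96)*(806 + 1056), (-73 + 28)/(-549 - 284)) = -2021 + 2*((-73 + 28)/(-549 - 284))/(1209 + (-457 - 96)*(806 + 1056)) = -2021 + 2*(-45/(-833))/(1209 - 553*1862) = -2021 + 2*(-45*(-1/833))/(1209 - 1029686) = -2021 + 2*(45/833)/(-1028477) = -2021 + 2*(45/833)*(-1/1028477) = -2021 - 90/856721341 = -1731433830251/856721341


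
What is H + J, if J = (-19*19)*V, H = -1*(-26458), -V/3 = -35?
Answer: -11447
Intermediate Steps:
V = 105 (V = -3*(-35) = 105)
H = 26458
J = -37905 (J = -19*19*105 = -361*105 = -37905)
H + J = 26458 - 37905 = -11447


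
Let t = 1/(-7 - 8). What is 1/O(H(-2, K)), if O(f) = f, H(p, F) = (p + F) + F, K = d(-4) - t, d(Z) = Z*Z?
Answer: 15/452 ≈ 0.033186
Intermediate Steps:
d(Z) = Z**2
t = -1/15 (t = 1/(-15) = -1/15 ≈ -0.066667)
K = 241/15 (K = (-4)**2 - 1*(-1/15) = 16 + 1/15 = 241/15 ≈ 16.067)
H(p, F) = p + 2*F (H(p, F) = (F + p) + F = p + 2*F)
1/O(H(-2, K)) = 1/(-2 + 2*(241/15)) = 1/(-2 + 482/15) = 1/(452/15) = 15/452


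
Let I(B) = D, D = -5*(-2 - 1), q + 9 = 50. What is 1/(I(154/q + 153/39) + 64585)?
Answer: 1/64600 ≈ 1.5480e-5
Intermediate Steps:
q = 41 (q = -9 + 50 = 41)
D = 15 (D = -5*(-3) = 15)
I(B) = 15
1/(I(154/q + 153/39) + 64585) = 1/(15 + 64585) = 1/64600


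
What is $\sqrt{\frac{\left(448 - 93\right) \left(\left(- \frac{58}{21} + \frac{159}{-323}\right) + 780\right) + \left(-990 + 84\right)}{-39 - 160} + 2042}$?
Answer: $\frac{\sqrt{1204164898078359}}{1349817} \approx 25.708$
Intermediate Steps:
$\sqrt{\frac{\left(448 - 93\right) \left(\left(- \frac{58}{21} + \frac{159}{-323}\right) + 780\right) + \left(-990 + 84\right)}{-39 - 160} + 2042} = \sqrt{\frac{355 \left(\left(\left(-58\right) \frac{1}{21} + 159 \left(- \frac{1}{323}\right)\right) + 780\right) - 906}{-199} + 2042} = \sqrt{\left(355 \left(\left(- \frac{58}{21} - \frac{159}{323}\right) + 780\right) - 906\right) \left(- \frac{1}{199}\right) + 2042} = \sqrt{\left(355 \left(- \frac{22073}{6783} + 780\right) - 906\right) \left(- \frac{1}{199}\right) + 2042} = \sqrt{\left(355 \cdot \frac{5268667}{6783} - 906\right) \left(- \frac{1}{199}\right) + 2042} = \sqrt{\left(\frac{1870376785}{6783} - 906\right) \left(- \frac{1}{199}\right) + 2042} = \sqrt{\frac{1864231387}{6783} \left(- \frac{1}{199}\right) + 2042} = \sqrt{- \frac{1864231387}{1349817} + 2042} = \sqrt{\frac{892094927}{1349817}} = \frac{\sqrt{1204164898078359}}{1349817}$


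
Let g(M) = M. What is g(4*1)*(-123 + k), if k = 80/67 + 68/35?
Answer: -1124316/2345 ≈ -479.45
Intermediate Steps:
k = 7356/2345 (k = 80*(1/67) + 68*(1/35) = 80/67 + 68/35 = 7356/2345 ≈ 3.1369)
g(4*1)*(-123 + k) = (4*1)*(-123 + 7356/2345) = 4*(-281079/2345) = -1124316/2345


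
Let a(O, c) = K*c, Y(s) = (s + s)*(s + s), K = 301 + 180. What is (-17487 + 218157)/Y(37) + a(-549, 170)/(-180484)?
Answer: 2235621985/61770649 ≈ 36.192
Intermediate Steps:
K = 481
Y(s) = 4*s² (Y(s) = (2*s)*(2*s) = 4*s²)
a(O, c) = 481*c
(-17487 + 218157)/Y(37) + a(-549, 170)/(-180484) = (-17487 + 218157)/((4*37²)) + (481*170)/(-180484) = 200670/((4*1369)) + 81770*(-1/180484) = 200670/5476 - 40885/90242 = 200670*(1/5476) - 40885/90242 = 100335/2738 - 40885/90242 = 2235621985/61770649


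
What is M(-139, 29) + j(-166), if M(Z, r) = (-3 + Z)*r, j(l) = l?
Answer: -4284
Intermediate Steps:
M(Z, r) = r*(-3 + Z)
M(-139, 29) + j(-166) = 29*(-3 - 139) - 166 = 29*(-142) - 166 = -4118 - 166 = -4284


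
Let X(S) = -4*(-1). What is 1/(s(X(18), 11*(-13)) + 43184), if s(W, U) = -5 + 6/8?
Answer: 4/172719 ≈ 2.3159e-5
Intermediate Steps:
X(S) = 4
s(W, U) = -17/4 (s(W, U) = -5 + (⅛)*6 = -5 + ¾ = -17/4)
1/(s(X(18), 11*(-13)) + 43184) = 1/(-17/4 + 43184) = 1/(172719/4) = 4/172719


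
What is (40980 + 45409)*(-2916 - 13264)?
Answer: -1397774020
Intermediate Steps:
(40980 + 45409)*(-2916 - 13264) = 86389*(-16180) = -1397774020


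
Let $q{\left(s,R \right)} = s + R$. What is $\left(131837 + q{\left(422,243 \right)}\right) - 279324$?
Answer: $-146822$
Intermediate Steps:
$q{\left(s,R \right)} = R + s$
$\left(131837 + q{\left(422,243 \right)}\right) - 279324 = \left(131837 + \left(243 + 422\right)\right) - 279324 = \left(131837 + 665\right) - 279324 = 132502 - 279324 = -146822$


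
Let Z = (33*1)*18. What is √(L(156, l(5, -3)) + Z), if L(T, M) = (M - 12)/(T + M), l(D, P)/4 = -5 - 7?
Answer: 7*√109/3 ≈ 24.361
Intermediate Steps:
l(D, P) = -48 (l(D, P) = 4*(-5 - 7) = 4*(-12) = -48)
L(T, M) = (-12 + M)/(M + T)
Z = 594 (Z = 33*18 = 594)
√(L(156, l(5, -3)) + Z) = √((-12 - 48)/(-48 + 156) + 594) = √(-60/108 + 594) = √((1/108)*(-60) + 594) = √(-5/9 + 594) = √(5341/9) = 7*√109/3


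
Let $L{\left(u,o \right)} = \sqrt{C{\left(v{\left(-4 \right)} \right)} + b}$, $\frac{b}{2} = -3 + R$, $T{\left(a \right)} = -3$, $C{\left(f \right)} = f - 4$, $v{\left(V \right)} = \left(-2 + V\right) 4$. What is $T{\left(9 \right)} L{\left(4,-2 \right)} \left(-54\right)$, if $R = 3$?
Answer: $324 i \sqrt{7} \approx 857.22 i$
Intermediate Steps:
$v{\left(V \right)} = -8 + 4 V$
$C{\left(f \right)} = -4 + f$
$b = 0$ ($b = 2 \left(-3 + 3\right) = 2 \cdot 0 = 0$)
$L{\left(u,o \right)} = 2 i \sqrt{7}$ ($L{\left(u,o \right)} = \sqrt{\left(-4 + \left(-8 + 4 \left(-4\right)\right)\right) + 0} = \sqrt{\left(-4 - 24\right) + 0} = \sqrt{-28 + 0} = \sqrt{-28} = 2 i \sqrt{7}$)
$T{\left(9 \right)} L{\left(4,-2 \right)} \left(-54\right) = - 3 \cdot 2 i \sqrt{7} \left(-54\right) = - 6 i \sqrt{7} \left(-54\right) = 324 i \sqrt{7}$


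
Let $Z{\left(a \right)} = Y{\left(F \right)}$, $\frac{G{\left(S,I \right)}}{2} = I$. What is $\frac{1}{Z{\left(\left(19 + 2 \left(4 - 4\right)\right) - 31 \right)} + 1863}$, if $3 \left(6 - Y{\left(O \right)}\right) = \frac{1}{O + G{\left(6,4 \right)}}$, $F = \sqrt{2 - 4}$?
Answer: $\frac{1110162}{2074847923} - \frac{3 i \sqrt{2}}{2074847923} \approx 0.00053506 - 2.0448 \cdot 10^{-9} i$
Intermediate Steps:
$G{\left(S,I \right)} = 2 I$
$F = i \sqrt{2}$ ($F = \sqrt{-2} = i \sqrt{2} \approx 1.4142 i$)
$Y{\left(O \right)} = 6 - \frac{1}{3 \left(8 + O\right)}$ ($Y{\left(O \right)} = 6 - \frac{1}{3 \left(O + 2 \cdot 4\right)} = 6 - \frac{1}{3 \left(O + 8\right)} = 6 - \frac{1}{3 \left(8 + O\right)}$)
$Z{\left(a \right)} = \frac{143 + 18 i \sqrt{2}}{3 \left(8 + i \sqrt{2}\right)}$
$\frac{1}{Z{\left(\left(19 + 2 \left(4 - 4\right)\right) - 31 \right)} + 1863} = \frac{1}{\left(\frac{590}{99} + \frac{i \sqrt{2}}{198}\right) + 1863} = \frac{1}{\frac{185027}{99} + \frac{i \sqrt{2}}{198}}$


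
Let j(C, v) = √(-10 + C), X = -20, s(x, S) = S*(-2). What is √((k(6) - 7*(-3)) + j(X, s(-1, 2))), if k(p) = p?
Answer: √(27 + I*√30) ≈ 5.2225 + 0.52438*I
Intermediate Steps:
s(x, S) = -2*S
√((k(6) - 7*(-3)) + j(X, s(-1, 2))) = √((6 - 7*(-3)) + √(-10 - 20)) = √((6 + 21) + √(-30)) = √(27 + I*√30)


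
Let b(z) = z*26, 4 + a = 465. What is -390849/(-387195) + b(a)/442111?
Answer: 59146520503/57061056215 ≈ 1.0365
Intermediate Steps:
a = 461 (a = -4 + 465 = 461)
b(z) = 26*z
-390849/(-387195) + b(a)/442111 = -390849/(-387195) + (26*461)/442111 = -390849*(-1/387195) + 11986*(1/442111) = 130283/129065 + 11986/442111 = 59146520503/57061056215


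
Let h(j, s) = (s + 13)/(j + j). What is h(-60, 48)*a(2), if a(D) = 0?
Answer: 0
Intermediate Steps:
h(j, s) = (13 + s)/(2*j) (h(j, s) = (13 + s)/((2*j)) = (13 + s)*(1/(2*j)) = (13 + s)/(2*j))
h(-60, 48)*a(2) = ((½)*(13 + 48)/(-60))*0 = ((½)*(-1/60)*61)*0 = -61/120*0 = 0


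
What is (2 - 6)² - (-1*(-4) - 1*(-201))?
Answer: -189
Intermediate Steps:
(2 - 6)² - (-1*(-4) - 1*(-201)) = (-4)² - (4 + 201) = 16 - 1*205 = 16 - 205 = -189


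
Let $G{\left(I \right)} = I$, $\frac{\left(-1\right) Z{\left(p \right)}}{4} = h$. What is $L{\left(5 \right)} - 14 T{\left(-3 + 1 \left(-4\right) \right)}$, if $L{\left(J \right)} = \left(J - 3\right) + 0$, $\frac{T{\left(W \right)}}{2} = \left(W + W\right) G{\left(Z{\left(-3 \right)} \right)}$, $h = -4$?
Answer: $6274$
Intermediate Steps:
$Z{\left(p \right)} = 16$ ($Z{\left(p \right)} = \left(-4\right) \left(-4\right) = 16$)
$T{\left(W \right)} = 64 W$ ($T{\left(W \right)} = 2 \left(W + W\right) 16 = 2 \cdot 2 W 16 = 2 \cdot 32 W = 64 W$)
$L{\left(J \right)} = -3 + J$ ($L{\left(J \right)} = \left(-3 + J\right) + 0 = -3 + J$)
$L{\left(5 \right)} - 14 T{\left(-3 + 1 \left(-4\right) \right)} = \left(-3 + 5\right) - 14 \cdot 64 \left(-3 + 1 \left(-4\right)\right) = 2 - 14 \cdot 64 \left(-3 - 4\right) = 2 - 14 \cdot 64 \left(-7\right) = 2 - -6272 = 2 + 6272 = 6274$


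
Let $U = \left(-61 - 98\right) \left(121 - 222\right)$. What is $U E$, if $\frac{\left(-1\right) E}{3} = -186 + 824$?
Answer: $-30736926$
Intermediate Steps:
$U = 16059$ ($U = \left(-159\right) \left(-101\right) = 16059$)
$E = -1914$ ($E = - 3 \left(-186 + 824\right) = \left(-3\right) 638 = -1914$)
$U E = 16059 \left(-1914\right) = -30736926$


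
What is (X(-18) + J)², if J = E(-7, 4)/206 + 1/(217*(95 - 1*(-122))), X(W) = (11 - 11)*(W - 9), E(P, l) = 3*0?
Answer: 1/2217373921 ≈ 4.5098e-10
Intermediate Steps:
E(P, l) = 0
X(W) = 0 (X(W) = 0*(-9 + W) = 0)
J = 1/47089 (J = 0/206 + 1/(217*(95 - 1*(-122))) = 0*(1/206) + 1/(217*(95 + 122)) = 0 + (1/217)/217 = 0 + (1/217)*(1/217) = 0 + 1/47089 = 1/47089 ≈ 2.1236e-5)
(X(-18) + J)² = (0 + 1/47089)² = (1/47089)² = 1/2217373921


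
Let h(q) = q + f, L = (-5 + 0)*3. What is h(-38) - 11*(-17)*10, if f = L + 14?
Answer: 1831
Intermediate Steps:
L = -15 (L = -5*3 = -15)
f = -1 (f = -15 + 14 = -1)
h(q) = -1 + q (h(q) = q - 1 = -1 + q)
h(-38) - 11*(-17)*10 = (-1 - 38) - 11*(-17)*10 = -39 + 187*10 = -39 + 1870 = 1831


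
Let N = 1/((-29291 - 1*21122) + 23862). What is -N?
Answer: 1/26551 ≈ 3.7663e-5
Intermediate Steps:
N = -1/26551 (N = 1/((-29291 - 21122) + 23862) = 1/(-50413 + 23862) = 1/(-26551) = -1/26551 ≈ -3.7663e-5)
-N = -1*(-1/26551) = 1/26551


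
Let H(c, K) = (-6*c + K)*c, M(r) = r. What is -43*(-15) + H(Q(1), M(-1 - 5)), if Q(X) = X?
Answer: 633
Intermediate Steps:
H(c, K) = c*(K - 6*c) (H(c, K) = (K - 6*c)*c = c*(K - 6*c))
-43*(-15) + H(Q(1), M(-1 - 5)) = -43*(-15) + 1*((-1 - 5) - 6*1) = 645 + 1*(-6 - 6) = 645 + 1*(-12) = 645 - 12 = 633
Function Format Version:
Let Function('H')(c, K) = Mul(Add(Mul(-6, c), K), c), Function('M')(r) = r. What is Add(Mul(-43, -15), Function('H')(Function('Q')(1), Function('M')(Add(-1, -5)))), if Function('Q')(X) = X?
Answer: 633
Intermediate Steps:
Function('H')(c, K) = Mul(c, Add(K, Mul(-6, c))) (Function('H')(c, K) = Mul(Add(K, Mul(-6, c)), c) = Mul(c, Add(K, Mul(-6, c))))
Add(Mul(-43, -15), Function('H')(Function('Q')(1), Function('M')(Add(-1, -5)))) = Add(Mul(-43, -15), Mul(1, Add(Add(-1, -5), Mul(-6, 1)))) = Add(645, Mul(1, Add(-6, -6))) = Add(645, Mul(1, -12)) = Add(645, -12) = 633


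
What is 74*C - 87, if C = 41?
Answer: 2947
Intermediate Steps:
74*C - 87 = 74*41 - 87 = 3034 - 87 = 2947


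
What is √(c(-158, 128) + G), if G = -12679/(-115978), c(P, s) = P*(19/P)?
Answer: √257037518258/115978 ≈ 4.3714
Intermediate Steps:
c(P, s) = 19
G = 12679/115978 (G = -12679*(-1/115978) = 12679/115978 ≈ 0.10932)
√(c(-158, 128) + G) = √(19 + 12679/115978) = √(2216261/115978) = √257037518258/115978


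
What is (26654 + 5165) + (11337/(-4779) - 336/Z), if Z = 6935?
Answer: 351492228032/11047455 ≈ 31817.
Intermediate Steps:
(26654 + 5165) + (11337/(-4779) - 336/Z) = (26654 + 5165) + (11337/(-4779) - 336/6935) = 31819 + (11337*(-1/4779) - 336*1/6935) = 31819 + (-3779/1593 - 336/6935) = 31819 - 26742613/11047455 = 351492228032/11047455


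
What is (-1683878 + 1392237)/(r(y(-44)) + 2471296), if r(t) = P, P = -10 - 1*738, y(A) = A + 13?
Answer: -291641/2470548 ≈ -0.11805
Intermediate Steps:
y(A) = 13 + A
P = -748 (P = -10 - 738 = -748)
r(t) = -748
(-1683878 + 1392237)/(r(y(-44)) + 2471296) = (-1683878 + 1392237)/(-748 + 2471296) = -291641/2470548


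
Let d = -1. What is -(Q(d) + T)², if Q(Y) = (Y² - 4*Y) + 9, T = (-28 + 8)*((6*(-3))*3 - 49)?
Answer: -4301476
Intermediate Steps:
T = 2060 (T = -20*(-18*3 - 49) = -20*(-54 - 49) = -20*(-103) = 2060)
Q(Y) = 9 + Y² - 4*Y
-(Q(d) + T)² = -((9 + (-1)² - 4*(-1)) + 2060)² = -((9 + 1 + 4) + 2060)² = -(14 + 2060)² = -1*2074² = -1*4301476 = -4301476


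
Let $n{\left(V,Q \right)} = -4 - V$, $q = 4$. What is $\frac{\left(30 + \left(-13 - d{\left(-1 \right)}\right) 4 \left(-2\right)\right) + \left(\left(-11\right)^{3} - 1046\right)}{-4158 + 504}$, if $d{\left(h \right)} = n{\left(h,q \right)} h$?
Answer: $\frac{317}{522} \approx 0.60728$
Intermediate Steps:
$d{\left(h \right)} = h \left(-4 - h\right)$ ($d{\left(h \right)} = \left(-4 - h\right) h = h \left(-4 - h\right)$)
$\frac{\left(30 + \left(-13 - d{\left(-1 \right)}\right) 4 \left(-2\right)\right) + \left(\left(-11\right)^{3} - 1046\right)}{-4158 + 504} = \frac{\left(30 + \left(-13 - \left(-1\right) \left(-1\right) \left(4 - 1\right)\right) 4 \left(-2\right)\right) + \left(\left(-11\right)^{3} - 1046\right)}{-4158 + 504} = \frac{\left(30 + \left(-13 - \left(-1\right) \left(-1\right) 3\right) \left(-8\right)\right) - 2377}{-3654} = \left(\left(30 + \left(-13 - 3\right) \left(-8\right)\right) - 2377\right) \left(- \frac{1}{3654}\right) = \left(\left(30 - -128\right) - 2377\right) \left(- \frac{1}{3654}\right) = \left(\left(30 + 128\right) - 2377\right) \left(- \frac{1}{3654}\right) = \left(158 - 2377\right) \left(- \frac{1}{3654}\right) = \left(-2219\right) \left(- \frac{1}{3654}\right) = \frac{317}{522}$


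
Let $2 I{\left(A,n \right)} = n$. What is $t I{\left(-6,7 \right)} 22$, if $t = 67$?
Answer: $5159$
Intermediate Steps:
$I{\left(A,n \right)} = \frac{n}{2}$
$t I{\left(-6,7 \right)} 22 = 67 \cdot \frac{1}{2} \cdot 7 \cdot 22 = 67 \cdot \frac{7}{2} \cdot 22 = \frac{469}{2} \cdot 22 = 5159$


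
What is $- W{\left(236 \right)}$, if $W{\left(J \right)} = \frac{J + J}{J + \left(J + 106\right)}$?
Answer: $- \frac{236}{289} \approx -0.81661$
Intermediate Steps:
$W{\left(J \right)} = \frac{2 J}{106 + 2 J}$ ($W{\left(J \right)} = \frac{2 J}{J + \left(106 + J\right)} = \frac{2 J}{106 + 2 J}$)
$- W{\left(236 \right)} = - \frac{236}{53 + 236} = - \frac{236}{289}$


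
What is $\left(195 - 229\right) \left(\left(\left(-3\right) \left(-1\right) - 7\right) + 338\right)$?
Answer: $-11356$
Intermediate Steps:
$\left(195 - 229\right) \left(\left(\left(-3\right) \left(-1\right) - 7\right) + 338\right) = - 34 \left(\left(3 - 7\right) + 338\right) = - 34 \left(-4 + 338\right) = \left(-34\right) 334 = -11356$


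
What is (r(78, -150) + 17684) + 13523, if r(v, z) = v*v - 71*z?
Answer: 47941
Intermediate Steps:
r(v, z) = v**2 - 71*z
(r(78, -150) + 17684) + 13523 = ((78**2 - 71*(-150)) + 17684) + 13523 = ((6084 + 10650) + 17684) + 13523 = (16734 + 17684) + 13523 = 34418 + 13523 = 47941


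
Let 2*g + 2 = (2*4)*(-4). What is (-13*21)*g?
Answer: 4641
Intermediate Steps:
g = -17 (g = -1 + ((2*4)*(-4))/2 = -1 + (8*(-4))/2 = -1 + (½)*(-32) = -1 - 16 = -17)
(-13*21)*g = -13*21*(-17) = -273*(-17) = 4641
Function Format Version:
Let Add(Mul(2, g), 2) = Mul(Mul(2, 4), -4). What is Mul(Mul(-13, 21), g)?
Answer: 4641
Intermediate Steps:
g = -17 (g = Add(-1, Mul(Rational(1, 2), Mul(Mul(2, 4), -4))) = Add(-1, Mul(Rational(1, 2), Mul(8, -4))) = Add(-1, Mul(Rational(1, 2), -32)) = Add(-1, -16) = -17)
Mul(Mul(-13, 21), g) = Mul(Mul(-13, 21), -17) = Mul(-273, -17) = 4641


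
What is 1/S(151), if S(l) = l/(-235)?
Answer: -235/151 ≈ -1.5563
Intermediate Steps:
S(l) = -l/235 (S(l) = l*(-1/235) = -l/235)
1/S(151) = 1/(-1/235*151) = 1/(-151/235) = -235/151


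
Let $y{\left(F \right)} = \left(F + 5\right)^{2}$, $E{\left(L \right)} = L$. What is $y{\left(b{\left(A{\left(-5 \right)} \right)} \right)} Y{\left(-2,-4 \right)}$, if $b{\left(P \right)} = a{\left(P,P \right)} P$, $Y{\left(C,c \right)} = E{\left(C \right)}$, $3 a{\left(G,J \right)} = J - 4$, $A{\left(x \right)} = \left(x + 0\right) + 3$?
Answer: $-162$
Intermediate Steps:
$A{\left(x \right)} = 3 + x$ ($A{\left(x \right)} = x + 3 = 3 + x$)
$a{\left(G,J \right)} = - \frac{4}{3} + \frac{J}{3}$ ($a{\left(G,J \right)} = \frac{J - 4}{3} = \frac{-4 + J}{3} = - \frac{4}{3} + \frac{J}{3}$)
$Y{\left(C,c \right)} = C$
$b{\left(P \right)} = P \left(- \frac{4}{3} + \frac{P}{3}\right)$ ($b{\left(P \right)} = \left(- \frac{4}{3} + \frac{P}{3}\right) P = P \left(- \frac{4}{3} + \frac{P}{3}\right)$)
$y{\left(F \right)} = \left(5 + F\right)^{2}$
$y{\left(b{\left(A{\left(-5 \right)} \right)} \right)} Y{\left(-2,-4 \right)} = \left(5 + \frac{\left(3 - 5\right) \left(-4 + \left(3 - 5\right)\right)}{3}\right)^{2} \left(-2\right) = \left(5 + \frac{1}{3} \left(-2\right) \left(-4 - 2\right)\right)^{2} \left(-2\right) = \left(5 + \frac{1}{3} \left(-2\right) \left(-6\right)\right)^{2} \left(-2\right) = \left(5 + 4\right)^{2} \left(-2\right) = 9^{2} \left(-2\right) = 81 \left(-2\right) = -162$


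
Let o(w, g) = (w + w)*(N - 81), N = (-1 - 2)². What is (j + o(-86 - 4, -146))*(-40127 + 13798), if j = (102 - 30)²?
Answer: -477713376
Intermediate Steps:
N = 9 (N = (-3)² = 9)
j = 5184 (j = 72² = 5184)
o(w, g) = -144*w (o(w, g) = (w + w)*(9 - 81) = (2*w)*(-72) = -144*w)
(j + o(-86 - 4, -146))*(-40127 + 13798) = (5184 - 144*(-86 - 4))*(-40127 + 13798) = (5184 - 144*(-90))*(-26329) = (5184 + 12960)*(-26329) = 18144*(-26329) = -477713376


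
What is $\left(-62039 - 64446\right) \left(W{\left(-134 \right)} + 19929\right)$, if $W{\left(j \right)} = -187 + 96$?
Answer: $-2509209430$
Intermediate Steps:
$W{\left(j \right)} = -91$
$\left(-62039 - 64446\right) \left(W{\left(-134 \right)} + 19929\right) = \left(-62039 - 64446\right) \left(-91 + 19929\right) = \left(-126485\right) 19838 = -2509209430$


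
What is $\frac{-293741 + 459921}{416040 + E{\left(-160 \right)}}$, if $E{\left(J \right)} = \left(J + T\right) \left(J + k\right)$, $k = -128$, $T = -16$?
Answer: $\frac{41545}{116682} \approx 0.35605$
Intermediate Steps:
$E{\left(J \right)} = \left(-128 + J\right) \left(-16 + J\right)$ ($E{\left(J \right)} = \left(J - 16\right) \left(J - 128\right) = \left(-16 + J\right) \left(-128 + J\right) = \left(-128 + J\right) \left(-16 + J\right)$)
$\frac{-293741 + 459921}{416040 + E{\left(-160 \right)}} = \frac{-293741 + 459921}{416040 + \left(2048 + \left(-160\right)^{2} - -23040\right)} = \frac{166180}{416040 + \left(2048 + 25600 + 23040\right)} = \frac{166180}{416040 + 50688} = \frac{166180}{466728} = 166180 \cdot \frac{1}{466728} = \frac{41545}{116682}$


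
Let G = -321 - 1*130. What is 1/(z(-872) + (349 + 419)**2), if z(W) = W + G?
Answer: 1/588501 ≈ 1.6992e-6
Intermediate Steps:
G = -451 (G = -321 - 130 = -451)
z(W) = -451 + W (z(W) = W - 451 = -451 + W)
1/(z(-872) + (349 + 419)**2) = 1/((-451 - 872) + (349 + 419)**2) = 1/(-1323 + 768**2) = 1/(-1323 + 589824) = 1/588501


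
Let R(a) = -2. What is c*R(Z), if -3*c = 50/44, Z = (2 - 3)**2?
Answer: 25/33 ≈ 0.75758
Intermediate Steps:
Z = 1 (Z = (-1)**2 = 1)
c = -25/66 (c = -50/(3*44) = -1/3*25/22 = -25/66 ≈ -0.37879)
c*R(Z) = -25/66*(-2) = 25/33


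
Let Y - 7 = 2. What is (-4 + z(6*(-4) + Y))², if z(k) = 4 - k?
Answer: 225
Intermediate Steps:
Y = 9 (Y = 7 + 2 = 9)
(-4 + z(6*(-4) + Y))² = (-4 + (4 - (6*(-4) + 9)))² = (-4 + (4 - (-24 + 9)))² = (-4 + (4 - 1*(-15)))² = (-4 + (4 + 15))² = (-4 + 19)² = 15² = 225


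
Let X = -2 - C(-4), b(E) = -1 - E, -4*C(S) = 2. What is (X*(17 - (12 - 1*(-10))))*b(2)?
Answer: -45/2 ≈ -22.500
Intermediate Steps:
C(S) = -½ (C(S) = -¼*2 = -½)
X = -3/2 (X = -2 - 1*(-½) = -2 + ½ = -3/2 ≈ -1.5000)
(X*(17 - (12 - 1*(-10))))*b(2) = (-3*(17 - (12 - 1*(-10)))/2)*(-1 - 1*2) = (-3*(17 - (12 + 10))/2)*(-1 - 2) = -3*(17 - 1*22)/2*(-3) = -3*(17 - 22)/2*(-3) = -3/2*(-5)*(-3) = (15/2)*(-3) = -45/2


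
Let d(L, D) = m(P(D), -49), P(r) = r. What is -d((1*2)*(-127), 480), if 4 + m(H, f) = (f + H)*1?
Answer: -427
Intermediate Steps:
m(H, f) = -4 + H + f (m(H, f) = -4 + (f + H)*1 = -4 + (H + f)*1 = -4 + (H + f) = -4 + H + f)
d(L, D) = -53 + D (d(L, D) = -4 + D - 49 = -53 + D)
-d((1*2)*(-127), 480) = -(-53 + 480) = -1*427 = -427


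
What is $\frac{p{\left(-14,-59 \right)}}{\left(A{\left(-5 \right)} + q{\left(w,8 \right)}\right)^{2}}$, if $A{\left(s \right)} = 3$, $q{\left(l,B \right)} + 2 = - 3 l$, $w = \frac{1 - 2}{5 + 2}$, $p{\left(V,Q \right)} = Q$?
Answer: $- \frac{2891}{100} \approx -28.91$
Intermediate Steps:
$w = - \frac{1}{7} \approx -0.14286$
$q{\left(l,B \right)} = -2 - 3 l$
$\frac{p{\left(-14,-59 \right)}}{\left(A{\left(-5 \right)} + q{\left(w,8 \right)}\right)^{2}} = - \frac{59}{\left(3 - \frac{11}{7}\right)^{2}} = - \frac{59}{\left(\frac{10}{7}\right)^{2}} = - \frac{59}{\frac{100}{49}} = \left(-59\right) \frac{49}{100} = - \frac{2891}{100}$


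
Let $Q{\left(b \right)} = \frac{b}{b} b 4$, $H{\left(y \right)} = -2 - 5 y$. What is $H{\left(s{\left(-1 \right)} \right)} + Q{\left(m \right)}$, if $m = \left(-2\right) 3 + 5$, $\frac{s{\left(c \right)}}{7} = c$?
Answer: $29$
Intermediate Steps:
$s{\left(c \right)} = 7 c$
$m = -1$ ($m = -6 + 5 = -1$)
$Q{\left(b \right)} = 4 b$ ($Q{\left(b \right)} = 1 b 4 = b 4 = 4 b$)
$H{\left(s{\left(-1 \right)} \right)} + Q{\left(m \right)} = \left(-2 - 5 \cdot 7 \left(-1\right)\right) + 4 \left(-1\right) = \left(-2 - -35\right) - 4 = \left(-2 + 35\right) - 4 = 33 - 4 = 29$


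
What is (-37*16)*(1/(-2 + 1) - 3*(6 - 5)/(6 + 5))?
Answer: 8288/11 ≈ 753.45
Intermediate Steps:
(-37*16)*(1/(-2 + 1) - 3*(6 - 5)/(6 + 5)) = -592*(1/(-1) - 3/11) = -592*(-1 - 3/11) = -592*(-14/11) = 8288/11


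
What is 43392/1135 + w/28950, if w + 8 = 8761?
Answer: 253226611/6571650 ≈ 38.533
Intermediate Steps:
w = 8753 (w = -8 + 8761 = 8753)
43392/1135 + w/28950 = 43392/1135 + 8753/28950 = 253226611/6571650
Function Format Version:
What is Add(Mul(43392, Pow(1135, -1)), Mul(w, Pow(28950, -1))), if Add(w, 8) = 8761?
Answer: Rational(253226611, 6571650) ≈ 38.533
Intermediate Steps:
w = 8753 (w = Add(-8, 8761) = 8753)
Add(Mul(43392, Pow(1135, -1)), Mul(w, Pow(28950, -1))) = Add(Mul(43392, Pow(1135, -1)), Mul(8753, Pow(28950, -1))) = Add(Mul(43392, Rational(1, 1135)), Mul(8753, Rational(1, 28950))) = Add(Rational(43392, 1135), Rational(8753, 28950)) = Rational(253226611, 6571650)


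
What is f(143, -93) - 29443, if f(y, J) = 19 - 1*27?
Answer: -29451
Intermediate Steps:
f(y, J) = -8 (f(y, J) = 19 - 27 = -8)
f(143, -93) - 29443 = -8 - 29443 = -29451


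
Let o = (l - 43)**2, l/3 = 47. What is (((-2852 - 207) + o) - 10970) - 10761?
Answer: -15186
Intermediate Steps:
l = 141 (l = 3*47 = 141)
o = 9604 (o = (141 - 43)**2 = 98**2 = 9604)
(((-2852 - 207) + o) - 10970) - 10761 = (((-2852 - 207) + 9604) - 10970) - 10761 = ((-3059 + 9604) - 10970) - 10761 = (6545 - 10970) - 10761 = -4425 - 10761 = -15186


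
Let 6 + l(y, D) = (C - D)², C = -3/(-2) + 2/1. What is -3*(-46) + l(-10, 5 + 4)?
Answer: 649/4 ≈ 162.25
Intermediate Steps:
C = 7/2 (C = -3*(-½) + 2*1 = 3/2 + 2 = 7/2 ≈ 3.5000)
l(y, D) = -6 + (7/2 - D)²
-3*(-46) + l(-10, 5 + 4) = -3*(-46) + (-6 + (-7 + 2*(5 + 4))²/4) = 138 + (-6 + (-7 + 2*9)²/4) = 138 + (-6 + (-7 + 18)²/4) = 138 + (-6 + (¼)*11²) = 138 + (-6 + (¼)*121) = 138 + (-6 + 121/4) = 138 + 97/4 = 649/4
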